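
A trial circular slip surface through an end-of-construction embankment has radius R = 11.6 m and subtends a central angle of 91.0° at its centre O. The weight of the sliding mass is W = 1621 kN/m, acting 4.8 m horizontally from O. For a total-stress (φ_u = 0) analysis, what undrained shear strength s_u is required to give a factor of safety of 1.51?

FS = s_u·L_a·R / (W·d), so s_u = FS·W·d / (L_a·R).
Arc length L_a = R·θ = 11.6·(91.0°·π/180) = 11.6·1.5882 = 18.42 m
s_u = 1.51·1621·4.8 / (18.42·11.6) = 11749.0 / 213.71 = 54.98 kPa

s_u = 55.0 kPa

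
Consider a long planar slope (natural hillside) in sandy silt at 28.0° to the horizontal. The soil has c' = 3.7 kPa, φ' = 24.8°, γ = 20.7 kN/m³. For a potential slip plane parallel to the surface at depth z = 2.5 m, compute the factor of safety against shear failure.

For an infinite slope with a slip plane parallel to the surface (no pore pressure): FS = [c' + γz cos²β tanφ'] / [γz sinβ cosβ].
γz = 20.7·2.5 = 51.75 kN/m²
Numerator = 3.7 + 51.75·cos²28.0°·tan24.8° = 3.7 + 51.75·0.7796·0.4621 = 22.342 kPa
Denominator = 51.75·sin28.0°·cos28.0° = 51.75·0.4695·0.8829 = 21.451 kPa
FS = 22.342 / 21.451 = 1.042

FS = 1.04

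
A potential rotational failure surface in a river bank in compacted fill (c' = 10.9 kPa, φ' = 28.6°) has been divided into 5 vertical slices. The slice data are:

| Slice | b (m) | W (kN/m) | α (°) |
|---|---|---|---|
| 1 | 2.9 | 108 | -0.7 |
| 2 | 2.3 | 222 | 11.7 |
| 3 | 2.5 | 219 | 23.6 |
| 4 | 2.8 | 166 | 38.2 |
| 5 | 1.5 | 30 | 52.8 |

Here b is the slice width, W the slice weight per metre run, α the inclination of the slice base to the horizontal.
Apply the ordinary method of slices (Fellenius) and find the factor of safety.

Ordinary method of slices: FS = Σ[c'·Δl_i + (W_i cosα_i)·tanφ'] / Σ W_i sinα_i, with Δl_i = b_i / cosα_i.
Slice 1: Δl = 2.9/cos(-0.7°) = 2.900 m; N'_1 = 108·cos(-0.7°) = 108.0; c'Δl = 31.61; W sinα = -1.3
Slice 2: Δl = 2.3/cos11.7° = 2.349 m; N'_2 = 222·cos11.7° = 217.4; c'Δl = 25.60; W sinα = 45.0
Slice 3: Δl = 2.5/cos23.6° = 2.728 m; N'_3 = 219·cos23.6° = 200.7; c'Δl = 29.74; W sinα = 87.7
Slice 4: Δl = 2.8/cos38.2° = 3.563 m; N'_4 = 166·cos38.2° = 130.5; c'Δl = 38.84; W sinα = 102.7
Slice 5: Δl = 1.5/cos52.8° = 2.481 m; N'_5 = 30·cos52.8° = 18.1; c'Δl = 27.04; W sinα = 23.9
Σc'Δl = 152.8 kN/m; ΣN' = 674.7 kN/m; ΣW sinα = 257.9 kN/m
Resisting = 152.8 + 674.7·tan28.6° = 152.8 + 367.8 = 520.7 kN/m
FS = 520.7 / 257.9 = 2.019

FS = 2.02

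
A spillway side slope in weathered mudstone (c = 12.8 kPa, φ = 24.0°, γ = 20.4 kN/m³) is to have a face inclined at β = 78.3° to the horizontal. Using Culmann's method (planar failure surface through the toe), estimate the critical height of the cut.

H_c = 5.39 m

Culmann's analysis gives the critical failure plane at α_cr = (β + φ)/2 = (78.3 + 24.0)/2 = 51.1°, and the critical height
H_c = (4c/γ) · sinβ cosφ / [1 − cos(β − φ)]
    = (4·12.8/20.4) · sin78.3°·cos24.0° / [1 − cos(54.3°)]
    = 2.510 · 0.9792·0.9135 / [1 − 0.5835]
    = 2.510 · 0.8946 / 0.4165
    = 5.39 m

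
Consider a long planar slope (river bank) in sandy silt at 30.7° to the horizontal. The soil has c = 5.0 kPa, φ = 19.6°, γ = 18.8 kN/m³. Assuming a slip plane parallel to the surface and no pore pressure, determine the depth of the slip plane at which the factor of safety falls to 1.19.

Setting FS = 1.19 in FS = [c + γz cos²β tanφ] / [γz sinβ cosβ] and solving for z:
z = c / [γ cosβ (FS·sinβ − cosβ·tanφ)]
  = 5.0 / [18.8·cos30.7°·(1.19·sin30.7° − cos30.7°·tan19.6°)]
  = 5.0 / [18.8·0.8599·(1.19·0.5105 − 0.8599·0.3561)]
  = 5.0 / 4.8717 = 1.026 m

z = 1.03 m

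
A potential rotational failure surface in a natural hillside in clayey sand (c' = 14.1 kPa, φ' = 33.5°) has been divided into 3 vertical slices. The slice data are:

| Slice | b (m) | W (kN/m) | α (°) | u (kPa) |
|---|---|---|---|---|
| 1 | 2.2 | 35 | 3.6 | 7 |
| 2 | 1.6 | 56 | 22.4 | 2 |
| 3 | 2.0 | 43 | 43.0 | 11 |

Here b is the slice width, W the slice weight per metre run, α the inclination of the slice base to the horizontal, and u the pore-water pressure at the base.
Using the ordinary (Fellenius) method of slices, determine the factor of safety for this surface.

Ordinary method of slices: FS = Σ[c'·Δl_i + (W_i cosα_i − u_i·Δl_i)·tanφ'] / Σ W_i sinα_i, with Δl_i = b_i / cosα_i.
Slice 1: Δl = 2.2/cos3.6° = 2.204 m; N'_1 = 35·cos3.6° − 7·2.204 = 19.5; c'Δl = 31.08; W sinα = 2.2
Slice 2: Δl = 1.6/cos22.4° = 1.731 m; N'_2 = 56·cos22.4° − 2·1.731 = 48.3; c'Δl = 24.40; W sinα = 21.3
Slice 3: Δl = 2.0/cos43.0° = 2.735 m; N'_3 = 43·cos43.0° − 11·2.735 = 1.4; c'Δl = 38.56; W sinα = 29.3
Σc'Δl = 94.0 kN/m; ΣN' = 69.2 kN/m; ΣW sinα = 52.9 kN/m
Resisting = 94.0 + 69.2·tan33.5° = 94.0 + 45.8 = 139.8 kN/m
FS = 139.8 / 52.9 = 2.645

FS = 2.65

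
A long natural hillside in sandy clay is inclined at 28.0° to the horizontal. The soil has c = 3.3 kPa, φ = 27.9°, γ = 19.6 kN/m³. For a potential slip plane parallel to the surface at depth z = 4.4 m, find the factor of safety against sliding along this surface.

FS = 1.09

For an infinite slope with a slip plane parallel to the surface (no pore pressure): FS = [c + γz cos²β tanφ] / [γz sinβ cosβ].
γz = 19.6·4.4 = 86.24 kN/m²
Numerator = 3.3 + 86.24·cos²28.0°·tan27.9° = 3.3 + 86.24·0.7796·0.5295 = 38.898 kPa
Denominator = 86.24·sin28.0°·cos28.0° = 86.24·0.4695·0.8829 = 35.748 kPa
FS = 38.898 / 35.748 = 1.088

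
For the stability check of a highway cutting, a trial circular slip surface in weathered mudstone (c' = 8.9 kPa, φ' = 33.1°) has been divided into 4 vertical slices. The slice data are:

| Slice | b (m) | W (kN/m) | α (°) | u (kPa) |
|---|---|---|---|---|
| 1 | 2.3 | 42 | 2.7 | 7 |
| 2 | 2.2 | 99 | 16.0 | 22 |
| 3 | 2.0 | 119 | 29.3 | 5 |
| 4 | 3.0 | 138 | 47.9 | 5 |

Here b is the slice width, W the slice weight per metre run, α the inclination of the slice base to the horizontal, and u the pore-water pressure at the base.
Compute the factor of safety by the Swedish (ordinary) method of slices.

FS = 1.33

Ordinary method of slices: FS = Σ[c'·Δl_i + (W_i cosα_i − u_i·Δl_i)·tanφ'] / Σ W_i sinα_i, with Δl_i = b_i / cosα_i.
Slice 1: Δl = 2.3/cos2.7° = 2.303 m; N'_1 = 42·cos2.7° − 7·2.303 = 25.8; c'Δl = 20.49; W sinα = 2.0
Slice 2: Δl = 2.2/cos16.0° = 2.289 m; N'_2 = 99·cos16.0° − 22·2.289 = 44.8; c'Δl = 20.37; W sinα = 27.3
Slice 3: Δl = 2.0/cos29.3° = 2.293 m; N'_3 = 119·cos29.3° − 5·2.293 = 92.3; c'Δl = 20.41; W sinα = 58.2
Slice 4: Δl = 3.0/cos47.9° = 4.475 m; N'_4 = 138·cos47.9° − 5·4.475 = 70.1; c'Δl = 39.83; W sinα = 102.4
Σc'Δl = 101.1 kN/m; ΣN' = 233.1 kN/m; ΣW sinα = 189.9 kN/m
Resisting = 101.1 + 233.1·tan33.1° = 101.1 + 152.0 = 253.1 kN/m
FS = 253.1 / 189.9 = 1.333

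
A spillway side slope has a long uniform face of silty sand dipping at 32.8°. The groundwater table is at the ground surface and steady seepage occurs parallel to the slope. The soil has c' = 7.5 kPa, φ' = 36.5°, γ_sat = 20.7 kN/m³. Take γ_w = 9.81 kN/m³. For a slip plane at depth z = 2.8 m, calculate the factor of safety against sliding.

With seepage parallel to the slope and the water table at the surface, the effective normal stress on the slip plane uses the buoyant unit weight γ' = γ_sat − γ_w while the driving shear stress uses γ_sat:
FS = [c' + γ' z cos²β tanφ'] / [γ_sat z sinβ cosβ]
γ' = 20.7 − 9.81 = 10.89 kN/m³
Numerator = 7.5 + 10.89·2.8·cos²32.8°·tan36.5° = 7.5 + 10.89·2.8·0.7066·0.7400 = 23.442 kPa
Denominator = 20.7·2.8·sin32.8°·cos32.8° = 20.7·2.8·0.5417·0.8406 = 26.392 kPa
FS = 23.442 / 26.392 = 0.888

FS = 0.89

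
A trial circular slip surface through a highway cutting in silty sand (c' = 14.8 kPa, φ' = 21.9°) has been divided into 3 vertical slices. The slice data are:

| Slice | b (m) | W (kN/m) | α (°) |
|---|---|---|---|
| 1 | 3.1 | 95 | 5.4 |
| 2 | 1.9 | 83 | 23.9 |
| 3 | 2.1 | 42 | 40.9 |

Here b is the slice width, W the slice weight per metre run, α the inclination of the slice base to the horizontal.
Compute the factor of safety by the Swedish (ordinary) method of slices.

FS = 2.84

Ordinary method of slices: FS = Σ[c'·Δl_i + (W_i cosα_i)·tanφ'] / Σ W_i sinα_i, with Δl_i = b_i / cosα_i.
Slice 1: Δl = 3.1/cos5.4° = 3.114 m; N'_1 = 95·cos5.4° = 94.6; c'Δl = 46.08; W sinα = 8.9
Slice 2: Δl = 1.9/cos23.9° = 2.078 m; N'_2 = 83·cos23.9° = 75.9; c'Δl = 30.76; W sinα = 33.6
Slice 3: Δl = 2.1/cos40.9° = 2.778 m; N'_3 = 42·cos40.9° = 31.7; c'Δl = 41.12; W sinα = 27.5
Σc'Δl = 118.0 kN/m; ΣN' = 202.2 kN/m; ΣW sinα = 70.1 kN/m
Resisting = 118.0 + 202.2·tan21.9° = 118.0 + 81.3 = 199.2 kN/m
FS = 199.2 / 70.1 = 2.844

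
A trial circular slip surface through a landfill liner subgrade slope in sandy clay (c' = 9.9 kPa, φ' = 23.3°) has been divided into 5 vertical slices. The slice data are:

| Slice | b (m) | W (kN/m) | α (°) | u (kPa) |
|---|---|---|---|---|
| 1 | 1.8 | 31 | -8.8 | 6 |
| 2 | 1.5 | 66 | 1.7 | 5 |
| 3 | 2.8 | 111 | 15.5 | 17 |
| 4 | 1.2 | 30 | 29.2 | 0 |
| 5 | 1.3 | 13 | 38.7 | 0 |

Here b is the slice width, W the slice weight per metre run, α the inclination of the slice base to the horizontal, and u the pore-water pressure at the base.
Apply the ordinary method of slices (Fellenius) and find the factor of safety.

FS = 3.34

Ordinary method of slices: FS = Σ[c'·Δl_i + (W_i cosα_i − u_i·Δl_i)·tanφ'] / Σ W_i sinα_i, with Δl_i = b_i / cosα_i.
Slice 1: Δl = 1.8/cos(-8.8°) = 1.821 m; N'_1 = 31·cos(-8.8°) − 6·1.821 = 19.7; c'Δl = 18.03; W sinα = -4.7
Slice 2: Δl = 1.5/cos1.7° = 1.501 m; N'_2 = 66·cos1.7° − 5·1.501 = 58.5; c'Δl = 14.86; W sinα = 2.0
Slice 3: Δl = 2.8/cos15.5° = 2.906 m; N'_3 = 111·cos15.5° − 17·2.906 = 57.6; c'Δl = 28.77; W sinα = 29.7
Slice 4: Δl = 1.2/cos29.2° = 1.375 m; N'_4 = 30·cos29.2° − 0·1.375 = 26.2; c'Δl = 13.61; W sinα = 14.6
Slice 5: Δl = 1.3/cos38.7° = 1.666 m; N'_5 = 13·cos38.7° − 0·1.666 = 10.1; c'Δl = 16.49; W sinα = 8.1
Σc'Δl = 91.8 kN/m; ΣN' = 172.1 kN/m; ΣW sinα = 49.6 kN/m
Resisting = 91.8 + 172.1·tan23.3° = 91.8 + 74.1 = 165.9 kN/m
FS = 165.9 / 49.6 = 3.341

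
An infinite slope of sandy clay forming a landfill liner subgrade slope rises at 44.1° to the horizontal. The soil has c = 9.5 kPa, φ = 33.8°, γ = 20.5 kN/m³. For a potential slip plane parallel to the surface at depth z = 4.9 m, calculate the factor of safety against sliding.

FS = 0.88

For an infinite slope with a slip plane parallel to the surface (no pore pressure): FS = [c + γz cos²β tanφ] / [γz sinβ cosβ].
γz = 20.5·4.9 = 100.45 kN/m²
Numerator = 9.5 + 100.45·cos²44.1°·tan33.8° = 9.5 + 100.45·0.5157·0.6694 = 44.179 kPa
Denominator = 100.45·sin44.1°·cos44.1° = 100.45·0.6959·0.7181 = 50.200 kPa
FS = 44.179 / 50.200 = 0.880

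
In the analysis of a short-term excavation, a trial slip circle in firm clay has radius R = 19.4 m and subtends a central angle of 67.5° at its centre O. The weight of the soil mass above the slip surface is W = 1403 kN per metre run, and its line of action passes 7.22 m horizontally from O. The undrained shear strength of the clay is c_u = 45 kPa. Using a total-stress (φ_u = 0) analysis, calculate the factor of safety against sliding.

FS = 1.97

Taking moments about the centre O, the resisting moment is provided by the undrained shear strength acting along the arc:
Arc length L_a = R·θ = 19.4·(67.5°·π/180) = 19.4·1.1781 = 22.86 m
M_R = c_u·L_a·R = 45·22.86·19.4 = 19952.5 kN·m/m
M_D = W·d = 1403·7.22 = 10129.7 kN·m/m
FS = M_R / M_D = 19952.5 / 10129.7 = 1.970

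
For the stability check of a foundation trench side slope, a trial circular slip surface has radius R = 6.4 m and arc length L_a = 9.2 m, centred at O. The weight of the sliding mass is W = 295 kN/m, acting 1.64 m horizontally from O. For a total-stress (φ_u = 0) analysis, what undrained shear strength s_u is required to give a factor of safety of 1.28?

s_u = 10.5 kPa

FS = s_u·L_a·R / (W·d), so s_u = FS·W·d / (L_a·R).
s_u = 1.28·295·1.64 / (9.20·6.4) = 619.3 / 58.88 = 10.52 kPa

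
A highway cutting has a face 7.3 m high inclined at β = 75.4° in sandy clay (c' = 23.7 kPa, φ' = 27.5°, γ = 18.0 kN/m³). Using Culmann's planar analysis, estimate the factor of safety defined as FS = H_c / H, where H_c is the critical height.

FS = 1.88

H_c = (4c'/γ) · sinβ cosφ' / [1 − cos(β − φ')]
    = (4·23.7/18.0) · sin75.4°·cos27.5° / [1 − cos47.9°]
    = 5.267 · 0.8584 / 0.3296 = 13.72 m
FS = H_c / H = 13.72 / 7.3 = 1.879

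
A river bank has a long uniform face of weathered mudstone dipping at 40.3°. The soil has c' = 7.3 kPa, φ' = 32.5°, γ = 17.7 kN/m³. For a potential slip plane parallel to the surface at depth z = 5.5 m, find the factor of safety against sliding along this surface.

For an infinite slope with a slip plane parallel to the surface (no pore pressure): FS = [c' + γz cos²β tanφ'] / [γz sinβ cosβ].
γz = 17.7·5.5 = 97.35 kN/m²
Numerator = 7.3 + 97.35·cos²40.3°·tan32.5° = 7.3 + 97.35·0.5817·0.6371 = 43.374 kPa
Denominator = 97.35·sin40.3°·cos40.3° = 97.35·0.6468·0.7627 = 48.021 kPa
FS = 43.374 / 48.021 = 0.903

FS = 0.90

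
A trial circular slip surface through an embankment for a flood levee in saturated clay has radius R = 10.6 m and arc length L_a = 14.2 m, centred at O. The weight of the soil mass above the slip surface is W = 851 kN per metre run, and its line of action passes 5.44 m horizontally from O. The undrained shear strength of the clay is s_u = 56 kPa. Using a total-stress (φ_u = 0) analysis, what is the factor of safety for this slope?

Taking moments about the centre O, the resisting moment is provided by the undrained shear strength acting along the arc:
M_R = s_u·L_a·R = 56·14.20·10.6 = 8429.1 kN·m/m
M_D = W·d = 851·5.44 = 4629.4 kN·m/m
FS = M_R / M_D = 8429.1 / 4629.4 = 1.821

FS = 1.82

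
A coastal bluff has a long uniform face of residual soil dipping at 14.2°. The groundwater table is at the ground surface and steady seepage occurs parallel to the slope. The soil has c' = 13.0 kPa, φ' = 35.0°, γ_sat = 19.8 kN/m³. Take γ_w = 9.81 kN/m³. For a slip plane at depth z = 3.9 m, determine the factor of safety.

With seepage parallel to the slope and the water table at the surface, the effective normal stress on the slip plane uses the buoyant unit weight γ' = γ_sat − γ_w while the driving shear stress uses γ_sat:
FS = [c' + γ' z cos²β tanφ'] / [γ_sat z sinβ cosβ]
γ' = 19.8 − 9.81 = 9.99 kN/m³
Numerator = 13.0 + 9.99·3.9·cos²14.2°·tan35.0° = 13.0 + 9.99·3.9·0.9398·0.7002 = 38.639 kPa
Denominator = 19.8·3.9·sin14.2°·cos14.2° = 19.8·3.9·0.2453·0.9694 = 18.364 kPa
FS = 38.639 / 18.364 = 2.104

FS = 2.10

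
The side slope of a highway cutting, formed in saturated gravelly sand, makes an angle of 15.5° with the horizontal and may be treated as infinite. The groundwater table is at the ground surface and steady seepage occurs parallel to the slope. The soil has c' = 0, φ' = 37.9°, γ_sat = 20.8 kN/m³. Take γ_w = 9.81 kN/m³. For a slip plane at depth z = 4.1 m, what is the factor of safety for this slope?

FS = 1.48

With seepage parallel to the slope and the water table at the surface, the effective normal stress on the slip plane uses the buoyant unit weight γ' = γ_sat − γ_w while the driving shear stress uses γ_sat:
FS = [c' + γ' z cos²β tanφ'] / [γ_sat z sinβ cosβ]
(For c' = 0 this reduces to FS = (γ'/γ_sat)·tanφ'/tanβ.)
γ' = 20.8 − 9.81 = 10.99 kN/m³
Numerator = 0.0 + 10.99·4.1·cos²15.5°·tan37.9° = 0.0 + 10.99·4.1·0.9286·0.7785 = 32.572 kPa
Denominator = 20.8·4.1·sin15.5°·cos15.5° = 20.8·4.1·0.2672·0.9636 = 21.961 kPa
FS = 32.572 / 21.961 = 1.483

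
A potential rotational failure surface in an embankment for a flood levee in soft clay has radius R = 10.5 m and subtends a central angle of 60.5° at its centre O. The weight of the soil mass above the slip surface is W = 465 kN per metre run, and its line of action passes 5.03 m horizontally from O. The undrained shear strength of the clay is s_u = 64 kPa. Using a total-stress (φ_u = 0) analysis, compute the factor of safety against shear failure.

FS = 3.19

Taking moments about the centre O, the resisting moment is provided by the undrained shear strength acting along the arc:
Arc length L_a = R·θ = 10.5·(60.5°·π/180) = 10.5·1.0559 = 11.09 m
M_R = s_u·L_a·R = 64·11.09·10.5 = 7450.6 kN·m/m
M_D = W·d = 465·5.03 = 2339.0 kN·m/m
FS = M_R / M_D = 7450.6 / 2339.0 = 3.185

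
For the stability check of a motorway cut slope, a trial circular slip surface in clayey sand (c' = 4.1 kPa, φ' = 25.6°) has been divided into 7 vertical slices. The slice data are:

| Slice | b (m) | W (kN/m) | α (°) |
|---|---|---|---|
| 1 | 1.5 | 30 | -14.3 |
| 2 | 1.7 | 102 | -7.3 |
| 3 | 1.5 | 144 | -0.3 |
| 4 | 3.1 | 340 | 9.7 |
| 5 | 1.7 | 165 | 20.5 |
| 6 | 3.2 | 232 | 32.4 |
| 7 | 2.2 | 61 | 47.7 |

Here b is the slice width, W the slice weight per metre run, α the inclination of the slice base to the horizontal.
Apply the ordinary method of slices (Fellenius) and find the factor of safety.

FS = 2.08

Ordinary method of slices: FS = Σ[c'·Δl_i + (W_i cosα_i)·tanφ'] / Σ W_i sinα_i, with Δl_i = b_i / cosα_i.
Slice 1: Δl = 1.5/cos(-14.3°) = 1.548 m; N'_1 = 30·cos(-14.3°) = 29.1; c'Δl = 6.35; W sinα = -7.4
Slice 2: Δl = 1.7/cos(-7.3°) = 1.714 m; N'_2 = 102·cos(-7.3°) = 101.2; c'Δl = 7.03; W sinα = -13.0
Slice 3: Δl = 1.5/cos(-0.3°) = 1.500 m; N'_3 = 144·cos(-0.3°) = 144.0; c'Δl = 6.15; W sinα = -0.8
Slice 4: Δl = 3.1/cos9.7° = 3.145 m; N'_4 = 340·cos9.7° = 335.1; c'Δl = 12.89; W sinα = 57.3
Slice 5: Δl = 1.7/cos20.5° = 1.815 m; N'_5 = 165·cos20.5° = 154.6; c'Δl = 7.44; W sinα = 57.8
Slice 6: Δl = 3.2/cos32.4° = 3.790 m; N'_6 = 232·cos32.4° = 195.9; c'Δl = 15.54; W sinα = 124.3
Slice 7: Δl = 2.2/cos47.7° = 3.269 m; N'_7 = 61·cos47.7° = 41.1; c'Δl = 13.40; W sinα = 45.1
Σc'Δl = 68.8 kN/m; ΣN' = 1000.9 kN/m; ΣW sinα = 263.4 kN/m
Resisting = 68.8 + 1000.9·tan25.6° = 68.8 + 479.5 = 548.3 kN/m
FS = 548.3 / 263.4 = 2.082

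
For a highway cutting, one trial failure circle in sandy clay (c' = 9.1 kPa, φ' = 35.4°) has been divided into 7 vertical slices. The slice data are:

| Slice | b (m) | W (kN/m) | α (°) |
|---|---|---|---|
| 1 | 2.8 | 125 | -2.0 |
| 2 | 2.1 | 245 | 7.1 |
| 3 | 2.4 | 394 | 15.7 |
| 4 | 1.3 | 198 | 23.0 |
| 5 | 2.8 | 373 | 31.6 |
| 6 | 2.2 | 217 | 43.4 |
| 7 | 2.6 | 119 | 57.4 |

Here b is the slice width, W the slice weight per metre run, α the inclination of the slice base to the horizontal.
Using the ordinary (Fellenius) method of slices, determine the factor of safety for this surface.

Ordinary method of slices: FS = Σ[c'·Δl_i + (W_i cosα_i)·tanφ'] / Σ W_i sinα_i, with Δl_i = b_i / cosα_i.
Slice 1: Δl = 2.8/cos(-2.0°) = 2.802 m; N'_1 = 125·cos(-2.0°) = 124.9; c'Δl = 25.50; W sinα = -4.4
Slice 2: Δl = 2.1/cos7.1° = 2.116 m; N'_2 = 245·cos7.1° = 243.1; c'Δl = 19.26; W sinα = 30.3
Slice 3: Δl = 2.4/cos15.7° = 2.493 m; N'_3 = 394·cos15.7° = 379.3; c'Δl = 22.69; W sinα = 106.6
Slice 4: Δl = 1.3/cos23.0° = 1.412 m; N'_4 = 198·cos23.0° = 182.3; c'Δl = 12.85; W sinα = 77.4
Slice 5: Δl = 2.8/cos31.6° = 3.287 m; N'_5 = 373·cos31.6° = 317.7; c'Δl = 29.92; W sinα = 195.4
Slice 6: Δl = 2.2/cos43.4° = 3.028 m; N'_6 = 217·cos43.4° = 157.7; c'Δl = 27.55; W sinα = 149.1
Slice 7: Δl = 2.6/cos57.4° = 4.826 m; N'_7 = 119·cos57.4° = 64.1; c'Δl = 43.91; W sinα = 100.3
Σc'Δl = 181.7 kN/m; ΣN' = 1469.1 kN/m; ΣW sinα = 654.7 kN/m
Resisting = 181.7 + 1469.1·tan35.4° = 181.7 + 1044.0 = 1225.7 kN/m
FS = 1225.7 / 654.7 = 1.872

FS = 1.87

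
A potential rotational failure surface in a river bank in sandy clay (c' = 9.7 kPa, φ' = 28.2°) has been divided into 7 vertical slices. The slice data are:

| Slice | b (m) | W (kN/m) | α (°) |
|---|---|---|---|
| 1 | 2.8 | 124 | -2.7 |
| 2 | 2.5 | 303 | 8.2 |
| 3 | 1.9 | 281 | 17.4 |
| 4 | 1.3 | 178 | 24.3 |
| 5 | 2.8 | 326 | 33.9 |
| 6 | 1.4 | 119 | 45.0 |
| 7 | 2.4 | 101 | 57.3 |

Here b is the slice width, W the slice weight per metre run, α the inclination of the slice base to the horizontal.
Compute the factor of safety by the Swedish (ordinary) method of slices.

Ordinary method of slices: FS = Σ[c'·Δl_i + (W_i cosα_i)·tanφ'] / Σ W_i sinα_i, with Δl_i = b_i / cosα_i.
Slice 1: Δl = 2.8/cos(-2.7°) = 2.803 m; N'_1 = 124·cos(-2.7°) = 123.9; c'Δl = 27.19; W sinα = -5.8
Slice 2: Δl = 2.5/cos8.2° = 2.526 m; N'_2 = 303·cos8.2° = 299.9; c'Δl = 24.50; W sinα = 43.2
Slice 3: Δl = 1.9/cos17.4° = 1.991 m; N'_3 = 281·cos17.4° = 268.1; c'Δl = 19.31; W sinα = 84.0
Slice 4: Δl = 1.3/cos24.3° = 1.426 m; N'_4 = 178·cos24.3° = 162.2; c'Δl = 13.84; W sinα = 73.2
Slice 5: Δl = 2.8/cos33.9° = 3.373 m; N'_5 = 326·cos33.9° = 270.6; c'Δl = 32.72; W sinα = 181.8
Slice 6: Δl = 1.4/cos45.0° = 1.980 m; N'_6 = 119·cos45.0° = 84.1; c'Δl = 19.21; W sinα = 84.1
Slice 7: Δl = 2.4/cos57.3° = 4.442 m; N'_7 = 101·cos57.3° = 54.6; c'Δl = 43.09; W sinα = 85.0
Σc'Δl = 179.9 kN/m; ΣN' = 1263.4 kN/m; ΣW sinα = 545.6 kN/m
Resisting = 179.9 + 1263.4·tan28.2° = 179.9 + 677.4 = 857.3 kN/m
FS = 857.3 / 545.6 = 1.571

FS = 1.57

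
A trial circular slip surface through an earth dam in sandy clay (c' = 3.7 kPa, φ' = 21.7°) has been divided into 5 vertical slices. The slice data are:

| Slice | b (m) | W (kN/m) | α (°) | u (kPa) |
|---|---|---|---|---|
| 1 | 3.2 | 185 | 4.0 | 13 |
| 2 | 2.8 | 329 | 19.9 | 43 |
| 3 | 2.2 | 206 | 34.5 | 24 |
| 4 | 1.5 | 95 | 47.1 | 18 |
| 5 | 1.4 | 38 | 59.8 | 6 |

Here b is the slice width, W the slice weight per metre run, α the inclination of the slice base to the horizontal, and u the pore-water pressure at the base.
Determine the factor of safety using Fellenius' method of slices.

Ordinary method of slices: FS = Σ[c'·Δl_i + (W_i cosα_i − u_i·Δl_i)·tanφ'] / Σ W_i sinα_i, with Δl_i = b_i / cosα_i.
Slice 1: Δl = 3.2/cos4.0° = 3.208 m; N'_1 = 185·cos4.0° − 13·3.208 = 142.8; c'Δl = 11.87; W sinα = 12.9
Slice 2: Δl = 2.8/cos19.9° = 2.978 m; N'_2 = 329·cos19.9° − 43·2.978 = 181.3; c'Δl = 11.02; W sinα = 112.0
Slice 3: Δl = 2.2/cos34.5° = 2.669 m; N'_3 = 206·cos34.5° − 24·2.669 = 105.7; c'Δl = 9.88; W sinα = 116.7
Slice 4: Δl = 1.5/cos47.1° = 2.204 m; N'_4 = 95·cos47.1° − 18·2.204 = 25.0; c'Δl = 8.15; W sinα = 69.6
Slice 5: Δl = 1.4/cos59.8° = 2.783 m; N'_5 = 38·cos59.8° − 6·2.783 = 2.4; c'Δl = 10.30; W sinα = 32.8
Σc'Δl = 51.2 kN/m; ΣN' = 457.3 kN/m; ΣW sinα = 344.0 kN/m
Resisting = 51.2 + 457.3·tan21.7° = 51.2 + 182.0 = 233.2 kN/m
FS = 233.2 / 344.0 = 0.678

FS = 0.68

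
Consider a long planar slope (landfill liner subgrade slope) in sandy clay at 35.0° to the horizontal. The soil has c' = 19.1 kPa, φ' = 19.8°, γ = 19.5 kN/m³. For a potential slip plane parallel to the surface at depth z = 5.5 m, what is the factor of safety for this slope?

FS = 0.89

For an infinite slope with a slip plane parallel to the surface (no pore pressure): FS = [c' + γz cos²β tanφ'] / [γz sinβ cosβ].
γz = 19.5·5.5 = 107.25 kN/m²
Numerator = 19.1 + 107.25·cos²35.0°·tan19.8° = 19.1 + 107.25·0.6710·0.3600 = 45.009 kPa
Denominator = 107.25·sin35.0°·cos35.0° = 107.25·0.5736·0.8192 = 50.391 kPa
FS = 45.009 / 50.391 = 0.893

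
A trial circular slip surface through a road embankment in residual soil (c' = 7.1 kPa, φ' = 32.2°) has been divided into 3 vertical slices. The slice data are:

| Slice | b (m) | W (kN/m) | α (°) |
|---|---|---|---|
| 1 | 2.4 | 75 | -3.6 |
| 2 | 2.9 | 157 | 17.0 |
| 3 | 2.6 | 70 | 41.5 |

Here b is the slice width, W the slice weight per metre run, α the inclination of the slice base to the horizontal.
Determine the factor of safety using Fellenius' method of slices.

Ordinary method of slices: FS = Σ[c'·Δl_i + (W_i cosα_i)·tanφ'] / Σ W_i sinα_i, with Δl_i = b_i / cosα_i.
Slice 1: Δl = 2.4/cos(-3.6°) = 2.405 m; N'_1 = 75·cos(-3.6°) = 74.9; c'Δl = 17.07; W sinα = -4.7
Slice 2: Δl = 2.9/cos17.0° = 3.033 m; N'_2 = 157·cos17.0° = 150.1; c'Δl = 21.53; W sinα = 45.9
Slice 3: Δl = 2.6/cos41.5° = 3.472 m; N'_3 = 70·cos41.5° = 52.4; c'Δl = 24.65; W sinα = 46.4
Σc'Δl = 63.3 kN/m; ΣN' = 277.4 kN/m; ΣW sinα = 87.6 kN/m
Resisting = 63.3 + 277.4·tan32.2° = 63.3 + 174.7 = 238.0 kN/m
FS = 238.0 / 87.6 = 2.717

FS = 2.72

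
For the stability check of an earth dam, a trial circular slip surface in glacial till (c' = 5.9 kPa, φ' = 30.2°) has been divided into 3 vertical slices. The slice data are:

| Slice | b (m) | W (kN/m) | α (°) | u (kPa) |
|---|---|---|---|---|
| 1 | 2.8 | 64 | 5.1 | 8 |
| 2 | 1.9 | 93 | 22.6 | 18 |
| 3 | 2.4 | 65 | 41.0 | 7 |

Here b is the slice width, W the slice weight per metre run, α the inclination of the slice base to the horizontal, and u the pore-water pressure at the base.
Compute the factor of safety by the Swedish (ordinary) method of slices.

Ordinary method of slices: FS = Σ[c'·Δl_i + (W_i cosα_i − u_i·Δl_i)·tanφ'] / Σ W_i sinα_i, with Δl_i = b_i / cosα_i.
Slice 1: Δl = 2.8/cos5.1° = 2.811 m; N'_1 = 64·cos5.1° − 8·2.811 = 41.3; c'Δl = 16.59; W sinα = 5.7
Slice 2: Δl = 1.9/cos22.6° = 2.058 m; N'_2 = 93·cos22.6° − 18·2.058 = 48.8; c'Δl = 12.14; W sinα = 35.7
Slice 3: Δl = 2.4/cos41.0° = 3.180 m; N'_3 = 65·cos41.0° − 7·3.180 = 26.8; c'Δl = 18.76; W sinα = 42.6
Σc'Δl = 47.5 kN/m; ΣN' = 116.9 kN/m; ΣW sinα = 84.1 kN/m
Resisting = 47.5 + 116.9·tan30.2° = 47.5 + 68.0 = 115.5 kN/m
FS = 115.5 / 84.1 = 1.374

FS = 1.37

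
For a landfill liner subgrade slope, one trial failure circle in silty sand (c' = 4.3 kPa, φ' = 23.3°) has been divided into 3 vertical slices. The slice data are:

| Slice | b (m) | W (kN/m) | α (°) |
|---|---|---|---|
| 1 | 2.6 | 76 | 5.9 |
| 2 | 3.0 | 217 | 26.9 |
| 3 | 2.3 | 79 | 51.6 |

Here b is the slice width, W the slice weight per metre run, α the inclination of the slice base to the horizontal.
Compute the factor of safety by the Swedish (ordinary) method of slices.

Ordinary method of slices: FS = Σ[c'·Δl_i + (W_i cosα_i)·tanφ'] / Σ W_i sinα_i, with Δl_i = b_i / cosα_i.
Slice 1: Δl = 2.6/cos5.9° = 2.614 m; N'_1 = 76·cos5.9° = 75.6; c'Δl = 11.24; W sinα = 7.8
Slice 2: Δl = 3.0/cos26.9° = 3.364 m; N'_2 = 217·cos26.9° = 193.5; c'Δl = 14.47; W sinα = 98.2
Slice 3: Δl = 2.3/cos51.6° = 3.703 m; N'_3 = 79·cos51.6° = 49.1; c'Δl = 15.92; W sinα = 61.9
Σc'Δl = 41.6 kN/m; ΣN' = 318.2 kN/m; ΣW sinα = 167.9 kN/m
Resisting = 41.6 + 318.2·tan23.3° = 41.6 + 137.0 = 178.7 kN/m
FS = 178.7 / 167.9 = 1.064

FS = 1.06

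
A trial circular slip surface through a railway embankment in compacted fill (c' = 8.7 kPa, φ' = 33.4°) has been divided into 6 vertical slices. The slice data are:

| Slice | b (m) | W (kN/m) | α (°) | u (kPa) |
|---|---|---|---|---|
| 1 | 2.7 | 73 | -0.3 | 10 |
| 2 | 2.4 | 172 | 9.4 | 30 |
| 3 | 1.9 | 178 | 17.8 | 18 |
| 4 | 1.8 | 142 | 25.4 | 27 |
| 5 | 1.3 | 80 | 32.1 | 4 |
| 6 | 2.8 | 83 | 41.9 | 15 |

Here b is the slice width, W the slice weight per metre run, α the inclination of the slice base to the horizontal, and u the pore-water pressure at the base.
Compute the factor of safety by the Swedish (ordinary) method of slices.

Ordinary method of slices: FS = Σ[c'·Δl_i + (W_i cosα_i − u_i·Δl_i)·tanφ'] / Σ W_i sinα_i, with Δl_i = b_i / cosα_i.
Slice 1: Δl = 2.7/cos(-0.3°) = 2.700 m; N'_1 = 73·cos(-0.3°) − 10·2.700 = 46.0; c'Δl = 23.49; W sinα = -0.4
Slice 2: Δl = 2.4/cos9.4° = 2.433 m; N'_2 = 172·cos9.4° − 30·2.433 = 96.7; c'Δl = 21.16; W sinα = 28.1
Slice 3: Δl = 1.9/cos17.8° = 1.996 m; N'_3 = 178·cos17.8° − 18·1.996 = 133.6; c'Δl = 17.36; W sinα = 54.4
Slice 4: Δl = 1.8/cos25.4° = 1.993 m; N'_4 = 142·cos25.4° − 27·1.993 = 74.5; c'Δl = 17.34; W sinα = 60.9
Slice 5: Δl = 1.3/cos32.1° = 1.535 m; N'_5 = 80·cos32.1° − 4·1.535 = 61.6; c'Δl = 13.35; W sinα = 42.5
Slice 6: Δl = 2.8/cos41.9° = 3.762 m; N'_6 = 83·cos41.9° − 15·3.762 = 5.3; c'Δl = 32.73; W sinα = 55.4
Σc'Δl = 125.4 kN/m; ΣN' = 417.7 kN/m; ΣW sinα = 241.0 kN/m
Resisting = 125.4 + 417.7·tan33.4° = 125.4 + 275.4 = 400.9 kN/m
FS = 400.9 / 241.0 = 1.664

FS = 1.66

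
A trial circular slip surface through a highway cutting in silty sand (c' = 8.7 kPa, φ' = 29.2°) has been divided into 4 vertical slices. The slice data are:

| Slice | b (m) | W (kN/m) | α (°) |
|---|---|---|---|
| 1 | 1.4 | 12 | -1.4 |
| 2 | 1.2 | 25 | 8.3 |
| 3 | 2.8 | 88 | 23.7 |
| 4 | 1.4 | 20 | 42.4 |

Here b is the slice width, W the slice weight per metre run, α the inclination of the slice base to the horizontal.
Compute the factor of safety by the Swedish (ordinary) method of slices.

FS = 2.68

Ordinary method of slices: FS = Σ[c'·Δl_i + (W_i cosα_i)·tanφ'] / Σ W_i sinα_i, with Δl_i = b_i / cosα_i.
Slice 1: Δl = 1.4/cos(-1.4°) = 1.400 m; N'_1 = 12·cos(-1.4°) = 12.0; c'Δl = 12.18; W sinα = -0.3
Slice 2: Δl = 1.2/cos8.3° = 1.213 m; N'_2 = 25·cos8.3° = 24.7; c'Δl = 10.55; W sinα = 3.6
Slice 3: Δl = 2.8/cos23.7° = 3.058 m; N'_3 = 88·cos23.7° = 80.6; c'Δl = 26.60; W sinα = 35.4
Slice 4: Δl = 1.4/cos42.4° = 1.896 m; N'_4 = 20·cos42.4° = 14.8; c'Δl = 16.49; W sinα = 13.5
Σc'Δl = 65.8 kN/m; ΣN' = 132.1 kN/m; ΣW sinα = 52.2 kN/m
Resisting = 65.8 + 132.1·tan29.2° = 65.8 + 73.8 = 139.6 kN/m
FS = 139.6 / 52.2 = 2.677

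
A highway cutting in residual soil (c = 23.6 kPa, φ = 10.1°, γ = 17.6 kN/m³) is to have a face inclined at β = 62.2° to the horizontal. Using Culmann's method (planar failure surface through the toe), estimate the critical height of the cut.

H_c = 12.11 m

Culmann's analysis gives the critical failure plane at α_cr = (β + φ)/2 = (62.2 + 10.1)/2 = 36.1°, and the critical height
H_c = (4c/γ) · sinβ cosφ / [1 − cos(β − φ)]
    = (4·23.6/17.6) · sin62.2°·cos10.1° / [1 − cos(52.1°)]
    = 5.364 · 0.8846·0.9845 / [1 − 0.6143]
    = 5.364 · 0.8709 / 0.3857
    = 12.11 m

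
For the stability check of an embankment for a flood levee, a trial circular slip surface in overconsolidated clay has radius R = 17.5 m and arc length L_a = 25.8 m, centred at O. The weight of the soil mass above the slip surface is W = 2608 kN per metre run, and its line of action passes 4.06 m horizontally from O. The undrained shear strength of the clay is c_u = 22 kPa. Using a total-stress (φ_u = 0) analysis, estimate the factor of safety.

Taking moments about the centre O, the resisting moment is provided by the undrained shear strength acting along the arc:
M_R = c_u·L_a·R = 22·25.80·17.5 = 9933.0 kN·m/m
M_D = W·d = 2608·4.06 = 10588.5 kN·m/m
FS = M_R / M_D = 9933.0 / 10588.5 = 0.938

FS = 0.94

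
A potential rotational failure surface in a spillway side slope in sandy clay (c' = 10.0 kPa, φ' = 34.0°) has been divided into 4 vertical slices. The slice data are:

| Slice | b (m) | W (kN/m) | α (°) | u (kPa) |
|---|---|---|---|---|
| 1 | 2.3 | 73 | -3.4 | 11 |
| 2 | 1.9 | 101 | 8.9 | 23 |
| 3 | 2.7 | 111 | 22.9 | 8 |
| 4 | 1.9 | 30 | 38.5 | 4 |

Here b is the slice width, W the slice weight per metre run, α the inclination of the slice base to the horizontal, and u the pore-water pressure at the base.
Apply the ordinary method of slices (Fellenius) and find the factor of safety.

Ordinary method of slices: FS = Σ[c'·Δl_i + (W_i cosα_i − u_i·Δl_i)·tanφ'] / Σ W_i sinα_i, with Δl_i = b_i / cosα_i.
Slice 1: Δl = 2.3/cos(-3.4°) = 2.304 m; N'_1 = 73·cos(-3.4°) − 11·2.304 = 47.5; c'Δl = 23.04; W sinα = -4.3
Slice 2: Δl = 1.9/cos8.9° = 1.923 m; N'_2 = 101·cos8.9° − 23·1.923 = 55.6; c'Δl = 19.23; W sinα = 15.6
Slice 3: Δl = 2.7/cos22.9° = 2.931 m; N'_3 = 111·cos22.9° − 8·2.931 = 78.8; c'Δl = 29.31; W sinα = 43.2
Slice 4: Δl = 1.9/cos38.5° = 2.428 m; N'_4 = 30·cos38.5° − 4·2.428 = 13.8; c'Δl = 24.28; W sinα = 18.7
Σc'Δl = 95.9 kN/m; ΣN' = 195.6 kN/m; ΣW sinα = 73.2 kN/m
Resisting = 95.9 + 195.6·tan34.0° = 95.9 + 132.0 = 227.8 kN/m
FS = 227.8 / 73.2 = 3.114

FS = 3.11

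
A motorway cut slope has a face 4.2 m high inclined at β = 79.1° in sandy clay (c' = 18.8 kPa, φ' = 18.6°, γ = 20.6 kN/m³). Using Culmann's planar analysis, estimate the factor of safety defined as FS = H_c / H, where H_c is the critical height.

H_c = (4c'/γ) · sinβ cosφ' / [1 − cos(β − φ')]
    = (4·18.8/20.6) · sin79.1°·cos18.6° / [1 − cos60.5°]
    = 3.650 · 0.9307 / 0.5076 = 6.69 m
FS = H_c / H = 6.69 / 4.2 = 1.594

FS = 1.59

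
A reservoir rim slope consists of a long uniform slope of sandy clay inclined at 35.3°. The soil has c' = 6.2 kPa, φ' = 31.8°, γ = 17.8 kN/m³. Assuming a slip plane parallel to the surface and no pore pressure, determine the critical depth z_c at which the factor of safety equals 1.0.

z_c = 5.94 m

Setting FS = 1.00 in FS = [c' + γz cos²β tanφ'] / [γz sinβ cosβ] and solving for z:
z = c' / [γ cosβ (FS·sinβ − cosβ·tanφ')]
  = 6.2 / [17.8·cos35.3°·(1.00·sin35.3° − cos35.3°·tan31.8°)]
  = 6.2 / [17.8·0.8161·(1.00·0.5779 − 0.8161·0.6200)]
  = 6.2 / 1.0435 = 5.942 m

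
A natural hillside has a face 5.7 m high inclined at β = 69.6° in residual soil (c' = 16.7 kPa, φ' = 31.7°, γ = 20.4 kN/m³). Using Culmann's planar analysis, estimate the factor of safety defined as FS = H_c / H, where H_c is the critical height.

H_c = (4c'/γ) · sinβ cosφ' / [1 − cos(β − φ')]
    = (4·16.7/20.4) · sin69.6°·cos31.7° / [1 − cos37.9°]
    = 3.275 · 0.7974 / 0.2109 = 12.38 m
FS = H_c / H = 12.38 / 5.7 = 2.172

FS = 2.17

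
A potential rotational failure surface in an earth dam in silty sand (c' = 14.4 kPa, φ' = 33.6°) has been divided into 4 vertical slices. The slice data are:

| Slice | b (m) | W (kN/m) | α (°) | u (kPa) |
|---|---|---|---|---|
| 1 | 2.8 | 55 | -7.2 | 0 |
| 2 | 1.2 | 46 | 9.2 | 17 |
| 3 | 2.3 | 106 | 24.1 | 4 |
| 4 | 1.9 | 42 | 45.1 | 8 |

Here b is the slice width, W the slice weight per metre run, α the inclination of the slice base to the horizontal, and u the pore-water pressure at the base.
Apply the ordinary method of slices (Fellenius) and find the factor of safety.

FS = 3.39

Ordinary method of slices: FS = Σ[c'·Δl_i + (W_i cosα_i − u_i·Δl_i)·tanφ'] / Σ W_i sinα_i, with Δl_i = b_i / cosα_i.
Slice 1: Δl = 2.8/cos(-7.2°) = 2.822 m; N'_1 = 55·cos(-7.2°) − 0·2.822 = 54.6; c'Δl = 40.64; W sinα = -6.9
Slice 2: Δl = 1.2/cos9.2° = 1.216 m; N'_2 = 46·cos9.2° − 17·1.216 = 24.7; c'Δl = 17.51; W sinα = 7.4
Slice 3: Δl = 2.3/cos24.1° = 2.520 m; N'_3 = 106·cos24.1° − 4·2.520 = 86.7; c'Δl = 36.28; W sinα = 43.3
Slice 4: Δl = 1.9/cos45.1° = 2.692 m; N'_4 = 42·cos45.1° − 8·2.692 = 8.1; c'Δl = 38.76; W sinα = 29.8
Σc'Δl = 133.2 kN/m; ΣN' = 174.1 kN/m; ΣW sinα = 73.5 kN/m
Resisting = 133.2 + 174.1·tan33.6° = 133.2 + 115.7 = 248.9 kN/m
FS = 248.9 / 73.5 = 3.386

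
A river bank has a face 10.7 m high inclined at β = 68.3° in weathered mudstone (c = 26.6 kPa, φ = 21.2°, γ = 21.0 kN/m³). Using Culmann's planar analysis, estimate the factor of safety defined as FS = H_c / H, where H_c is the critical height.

H_c = (4c/γ) · sinβ cosφ / [1 − cos(β − φ)]
    = (4·26.6/21.0) · sin68.3°·cos21.2° / [1 − cos47.1°]
    = 5.067 · 0.8663 / 0.3193 = 13.75 m
FS = H_c / H = 13.75 / 10.7 = 1.285

FS = 1.28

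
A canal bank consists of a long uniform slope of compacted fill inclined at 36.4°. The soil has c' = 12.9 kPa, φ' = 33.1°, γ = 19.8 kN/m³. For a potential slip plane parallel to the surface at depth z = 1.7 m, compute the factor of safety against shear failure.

For an infinite slope with a slip plane parallel to the surface (no pore pressure): FS = [c' + γz cos²β tanφ'] / [γz sinβ cosβ].
γz = 19.8·1.7 = 33.66 kN/m²
Numerator = 12.9 + 33.66·cos²36.4°·tan33.1° = 12.9 + 33.66·0.6479·0.6519 = 27.116 kPa
Denominator = 33.66·sin36.4°·cos36.4° = 33.66·0.5934·0.8049 = 16.077 kPa
FS = 27.116 / 16.077 = 1.687

FS = 1.69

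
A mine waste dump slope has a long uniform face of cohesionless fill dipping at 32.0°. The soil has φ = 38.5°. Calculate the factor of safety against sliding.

FS = 1.27

For a dry cohesionless infinite slope the factor of safety is FS = tanφ / tanβ.
FS = tan38.5° / tan32.0° = 0.7954 / 0.6249 = 1.273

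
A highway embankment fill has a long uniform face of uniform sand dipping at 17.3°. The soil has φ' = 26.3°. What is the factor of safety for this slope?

FS = 1.59

For a dry cohesionless infinite slope the factor of safety is FS = tanφ' / tanβ.
FS = tan26.3° / tan17.3° = 0.4942 / 0.3115 = 1.587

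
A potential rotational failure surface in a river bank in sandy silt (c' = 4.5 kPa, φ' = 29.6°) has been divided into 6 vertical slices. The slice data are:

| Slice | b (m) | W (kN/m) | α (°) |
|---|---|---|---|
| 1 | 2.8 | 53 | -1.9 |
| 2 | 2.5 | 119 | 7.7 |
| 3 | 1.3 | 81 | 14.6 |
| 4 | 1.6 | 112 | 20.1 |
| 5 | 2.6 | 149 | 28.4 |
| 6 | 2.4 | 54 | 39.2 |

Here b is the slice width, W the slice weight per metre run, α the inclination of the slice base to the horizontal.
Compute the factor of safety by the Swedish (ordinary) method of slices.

FS = 2.05

Ordinary method of slices: FS = Σ[c'·Δl_i + (W_i cosα_i)·tanφ'] / Σ W_i sinα_i, with Δl_i = b_i / cosα_i.
Slice 1: Δl = 2.8/cos(-1.9°) = 2.802 m; N'_1 = 53·cos(-1.9°) = 53.0; c'Δl = 12.61; W sinα = -1.8
Slice 2: Δl = 2.5/cos7.7° = 2.523 m; N'_2 = 119·cos7.7° = 117.9; c'Δl = 11.35; W sinα = 15.9
Slice 3: Δl = 1.3/cos14.6° = 1.343 m; N'_3 = 81·cos14.6° = 78.4; c'Δl = 6.05; W sinα = 20.4
Slice 4: Δl = 1.6/cos20.1° = 1.704 m; N'_4 = 112·cos20.1° = 105.2; c'Δl = 7.67; W sinα = 38.5
Slice 5: Δl = 2.6/cos28.4° = 2.956 m; N'_5 = 149·cos28.4° = 131.1; c'Δl = 13.30; W sinα = 70.9
Slice 6: Δl = 2.4/cos39.2° = 3.097 m; N'_6 = 54·cos39.2° = 41.8; c'Δl = 13.94; W sinα = 34.1
Σc'Δl = 64.9 kN/m; ΣN' = 527.4 kN/m; ΣW sinα = 178.1 kN/m
Resisting = 64.9 + 527.4·tan29.6° = 64.9 + 299.6 = 364.5 kN/m
FS = 364.5 / 178.1 = 2.047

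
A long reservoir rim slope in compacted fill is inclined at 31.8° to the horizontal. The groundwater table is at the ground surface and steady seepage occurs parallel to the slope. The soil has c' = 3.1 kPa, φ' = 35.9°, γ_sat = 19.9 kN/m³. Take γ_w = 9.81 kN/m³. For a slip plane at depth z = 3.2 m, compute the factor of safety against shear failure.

With seepage parallel to the slope and the water table at the surface, the effective normal stress on the slip plane uses the buoyant unit weight γ' = γ_sat − γ_w while the driving shear stress uses γ_sat:
FS = [c' + γ' z cos²β tanφ'] / [γ_sat z sinβ cosβ]
γ' = 19.9 − 9.81 = 10.09 kN/m³
Numerator = 3.1 + 10.09·3.2·cos²31.8°·tan35.9° = 3.1 + 10.09·3.2·0.7223·0.7239 = 19.982 kPa
Denominator = 19.9·3.2·sin31.8°·cos31.8° = 19.9·3.2·0.5270·0.8499 = 28.519 kPa
FS = 19.982 / 28.519 = 0.701

FS = 0.70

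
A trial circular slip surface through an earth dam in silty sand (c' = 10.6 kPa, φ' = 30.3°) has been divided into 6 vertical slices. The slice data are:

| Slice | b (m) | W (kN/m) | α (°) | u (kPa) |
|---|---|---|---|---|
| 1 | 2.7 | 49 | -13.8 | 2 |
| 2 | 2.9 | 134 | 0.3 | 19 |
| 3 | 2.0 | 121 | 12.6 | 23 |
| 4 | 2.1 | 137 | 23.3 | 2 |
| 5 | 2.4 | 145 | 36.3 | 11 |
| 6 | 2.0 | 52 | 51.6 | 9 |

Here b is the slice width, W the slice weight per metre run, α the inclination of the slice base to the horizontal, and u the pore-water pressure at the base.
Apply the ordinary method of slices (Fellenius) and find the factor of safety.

FS = 2.07

Ordinary method of slices: FS = Σ[c'·Δl_i + (W_i cosα_i − u_i·Δl_i)·tanφ'] / Σ W_i sinα_i, with Δl_i = b_i / cosα_i.
Slice 1: Δl = 2.7/cos(-13.8°) = 2.780 m; N'_1 = 49·cos(-13.8°) − 2·2.780 = 42.0; c'Δl = 29.47; W sinα = -11.7
Slice 2: Δl = 2.9/cos0.3° = 2.900 m; N'_2 = 134·cos0.3° − 19·2.900 = 78.9; c'Δl = 30.74; W sinα = 0.7
Slice 3: Δl = 2.0/cos12.6° = 2.049 m; N'_3 = 121·cos12.6° − 23·2.049 = 71.0; c'Δl = 21.72; W sinα = 26.4
Slice 4: Δl = 2.1/cos23.3° = 2.286 m; N'_4 = 137·cos23.3° − 2·2.286 = 121.3; c'Δl = 24.24; W sinα = 54.2
Slice 5: Δl = 2.4/cos36.3° = 2.978 m; N'_5 = 145·cos36.3° − 11·2.978 = 84.1; c'Δl = 31.57; W sinα = 85.8
Slice 6: Δl = 2.0/cos51.6° = 3.220 m; N'_6 = 52·cos51.6° − 9·3.220 = 3.3; c'Δl = 34.13; W sinα = 40.8
Σc'Δl = 171.9 kN/m; ΣN' = 400.6 kN/m; ΣW sinα = 196.2 kN/m
Resisting = 171.9 + 400.6·tan30.3° = 171.9 + 234.1 = 405.9 kN/m
FS = 405.9 / 196.2 = 2.069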